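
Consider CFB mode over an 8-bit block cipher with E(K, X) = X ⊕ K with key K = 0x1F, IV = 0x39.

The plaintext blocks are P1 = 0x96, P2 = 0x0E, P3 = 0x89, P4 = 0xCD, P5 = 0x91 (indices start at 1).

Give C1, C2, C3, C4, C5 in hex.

C1 = 0xB0, C2 = 0xA1, C3 = 0x37, C4 = 0xE5, C5 = 0x6B

CFB encryption: C_i = P_i ⊕ E(K, C_{i−1}), with C_{0} = IV.
C1: E(K, 0x39) = 0x26; 0x96 ⊕ 0x26 = 0xB0.
C2: E(K, 0xB0) = 0xAF; 0x0E ⊕ 0xAF = 0xA1.
C3: E(K, 0xA1) = 0xBE; 0x89 ⊕ 0xBE = 0x37.
C4: E(K, 0x37) = 0x28; 0xCD ⊕ 0x28 = 0xE5.
C5: E(K, 0xE5) = 0xFA; 0x91 ⊕ 0xFA = 0x6B.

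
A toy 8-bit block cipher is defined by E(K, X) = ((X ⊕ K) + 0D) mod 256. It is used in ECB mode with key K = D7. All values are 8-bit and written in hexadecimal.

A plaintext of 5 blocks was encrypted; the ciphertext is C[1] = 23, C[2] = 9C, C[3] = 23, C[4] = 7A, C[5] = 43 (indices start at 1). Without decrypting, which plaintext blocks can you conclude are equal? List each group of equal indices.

ECB encrypts each block independently with the same key, so equal ciphertext blocks imply equal plaintext blocks.
C[1] = C[3] = 23, so P[1] = P[3].

P[1] = P[3]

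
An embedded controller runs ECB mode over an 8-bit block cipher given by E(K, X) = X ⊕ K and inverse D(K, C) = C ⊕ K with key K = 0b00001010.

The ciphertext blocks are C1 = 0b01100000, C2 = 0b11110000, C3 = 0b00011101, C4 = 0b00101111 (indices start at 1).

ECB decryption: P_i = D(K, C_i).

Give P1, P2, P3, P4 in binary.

P1: D(K, 0b01100000) = 0b01101010.
P2: D(K, 0b11110000) = 0b11111010.
P3: D(K, 0b00011101) = 0b00010111.
P4: D(K, 0b00101111) = 0b00100101.

P1 = 0b01101010, P2 = 0b11111010, P3 = 0b00010111, P4 = 0b00100101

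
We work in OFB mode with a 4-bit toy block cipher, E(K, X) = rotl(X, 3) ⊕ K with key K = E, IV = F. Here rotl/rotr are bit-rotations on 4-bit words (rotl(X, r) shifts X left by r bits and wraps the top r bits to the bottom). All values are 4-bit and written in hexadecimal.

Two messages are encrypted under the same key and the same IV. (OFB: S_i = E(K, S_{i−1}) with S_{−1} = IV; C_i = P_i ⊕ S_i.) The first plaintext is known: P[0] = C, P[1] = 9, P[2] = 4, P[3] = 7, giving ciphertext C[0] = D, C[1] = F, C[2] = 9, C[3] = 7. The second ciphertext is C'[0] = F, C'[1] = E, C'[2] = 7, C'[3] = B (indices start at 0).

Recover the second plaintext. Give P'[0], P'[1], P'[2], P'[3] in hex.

P'[0] = E, P'[1] = 8, P'[2] = A, P'[3] = B

In OFB with a reused IV, both messages share the same keystream S_i, so C_i ⊕ C'_i = P_i ⊕ P'_i and thus P'_i = P_i ⊕ C_i ⊕ C'_i.
P'[0]: C ⊕ D ⊕ F = E.
P'[1]: 9 ⊕ F ⊕ E = 8.
P'[2]: 4 ⊕ 9 ⊕ 7 = A.
P'[3]: 7 ⊕ 7 ⊕ B = B.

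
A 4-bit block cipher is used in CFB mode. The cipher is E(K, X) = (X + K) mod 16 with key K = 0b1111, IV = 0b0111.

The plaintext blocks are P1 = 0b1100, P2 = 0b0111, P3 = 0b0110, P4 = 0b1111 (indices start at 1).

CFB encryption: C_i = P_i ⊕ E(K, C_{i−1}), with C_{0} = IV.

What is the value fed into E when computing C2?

0b1010

C1: E(K, 0b0111) = 0b0110; 0b1100 ⊕ 0b0110 = 0b1010.
C2: E(K, 0b1010) = 0b1001; 0b0111 ⊕ 0b1001 = 0b1110.
So the input to E for block 2 is 0b1010.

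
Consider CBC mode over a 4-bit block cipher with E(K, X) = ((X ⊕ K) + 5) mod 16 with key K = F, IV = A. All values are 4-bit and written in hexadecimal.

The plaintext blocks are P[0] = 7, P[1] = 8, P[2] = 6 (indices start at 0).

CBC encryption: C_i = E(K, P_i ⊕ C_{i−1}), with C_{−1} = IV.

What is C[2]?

C[0]: P[0] ⊕ A = D; E(K, D) = 7.
C[1]: P[1] ⊕ 7 = F; E(K, F) = 5.
C[2]: P[2] ⊕ 5 = 3; E(K, 3) = 1.

C[2] = 1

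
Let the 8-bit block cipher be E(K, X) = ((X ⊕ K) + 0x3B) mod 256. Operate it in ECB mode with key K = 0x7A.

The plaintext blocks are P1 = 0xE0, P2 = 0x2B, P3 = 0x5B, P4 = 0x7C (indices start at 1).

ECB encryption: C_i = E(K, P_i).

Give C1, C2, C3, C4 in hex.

C1 = 0xD5, C2 = 0x8C, C3 = 0x5C, C4 = 0x41

C1: E(K, 0xE0) = 0xD5.
C2: E(K, 0x2B) = 0x8C.
C3: E(K, 0x5B) = 0x5C.
C4: E(K, 0x7C) = 0x41.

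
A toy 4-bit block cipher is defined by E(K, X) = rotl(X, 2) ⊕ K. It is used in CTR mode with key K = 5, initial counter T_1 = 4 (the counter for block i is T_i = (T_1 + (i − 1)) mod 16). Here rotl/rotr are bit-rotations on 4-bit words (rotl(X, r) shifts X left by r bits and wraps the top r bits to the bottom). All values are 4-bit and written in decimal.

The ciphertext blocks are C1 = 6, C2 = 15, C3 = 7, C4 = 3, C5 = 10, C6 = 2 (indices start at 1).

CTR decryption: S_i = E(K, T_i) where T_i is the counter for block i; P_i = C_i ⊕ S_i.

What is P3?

P3 = 11

P3: T = 6, S = E(K, T) = 12; 7 ⊕ 12 = 11.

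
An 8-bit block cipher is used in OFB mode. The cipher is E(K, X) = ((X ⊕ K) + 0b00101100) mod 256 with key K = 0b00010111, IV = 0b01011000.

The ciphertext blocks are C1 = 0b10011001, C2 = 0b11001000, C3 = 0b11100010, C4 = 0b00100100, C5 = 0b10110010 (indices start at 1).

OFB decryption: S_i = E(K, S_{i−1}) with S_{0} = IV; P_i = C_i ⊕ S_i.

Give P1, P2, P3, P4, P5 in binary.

P1: S = E(K, 0b01011000) = 0b01111011; 0b10011001 ⊕ 0b01111011 = 0b11100010.
P2: S = E(K, 0b01111011) = 0b10011000; 0b11001000 ⊕ 0b10011000 = 0b01010000.
P3: S = E(K, 0b10011000) = 0b10111011; 0b11100010 ⊕ 0b10111011 = 0b01011001.
P4: S = E(K, 0b10111011) = 0b11011000; 0b00100100 ⊕ 0b11011000 = 0b11111100.
P5: S = E(K, 0b11011000) = 0b11111011; 0b10110010 ⊕ 0b11111011 = 0b01001001.

P1 = 0b11100010, P2 = 0b01010000, P3 = 0b01011001, P4 = 0b11111100, P5 = 0b01001001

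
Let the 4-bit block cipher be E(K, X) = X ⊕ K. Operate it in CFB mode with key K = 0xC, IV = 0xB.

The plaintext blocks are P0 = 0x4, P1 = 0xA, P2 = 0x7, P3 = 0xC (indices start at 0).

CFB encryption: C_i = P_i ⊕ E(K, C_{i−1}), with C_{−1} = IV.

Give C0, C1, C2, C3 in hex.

C0: E(K, 0xB) = 0x7; 0x4 ⊕ 0x7 = 0x3.
C1: E(K, 0x3) = 0xF; 0xA ⊕ 0xF = 0x5.
C2: E(K, 0x5) = 0x9; 0x7 ⊕ 0x9 = 0xE.
C3: E(K, 0xE) = 0x2; 0xC ⊕ 0x2 = 0xE.

C0 = 0x3, C1 = 0x5, C2 = 0xE, C3 = 0xE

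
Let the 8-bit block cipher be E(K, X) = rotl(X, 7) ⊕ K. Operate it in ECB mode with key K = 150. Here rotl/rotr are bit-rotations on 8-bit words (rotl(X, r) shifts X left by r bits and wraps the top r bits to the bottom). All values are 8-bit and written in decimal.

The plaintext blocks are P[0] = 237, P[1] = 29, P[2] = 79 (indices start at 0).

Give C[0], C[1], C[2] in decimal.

ECB encryption: C_i = E(K, P_i).
C[0]: E(K, 237) = 96.
C[1]: E(K, 29) = 24.
C[2]: E(K, 79) = 49.

C[0] = 96, C[1] = 24, C[2] = 49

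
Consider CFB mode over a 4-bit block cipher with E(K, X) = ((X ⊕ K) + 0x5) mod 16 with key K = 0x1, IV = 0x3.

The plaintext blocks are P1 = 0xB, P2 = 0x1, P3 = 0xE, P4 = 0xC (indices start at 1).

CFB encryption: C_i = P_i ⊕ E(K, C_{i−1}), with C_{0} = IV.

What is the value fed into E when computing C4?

C1: E(K, 0x3) = 0x7; 0xB ⊕ 0x7 = 0xC.
C2: E(K, 0xC) = 0x2; 0x1 ⊕ 0x2 = 0x3.
C3: E(K, 0x3) = 0x7; 0xE ⊕ 0x7 = 0x9.
C4: E(K, 0x9) = 0xD; 0xC ⊕ 0xD = 0x1.
So the input to E for block 4 is 0x9.

0x9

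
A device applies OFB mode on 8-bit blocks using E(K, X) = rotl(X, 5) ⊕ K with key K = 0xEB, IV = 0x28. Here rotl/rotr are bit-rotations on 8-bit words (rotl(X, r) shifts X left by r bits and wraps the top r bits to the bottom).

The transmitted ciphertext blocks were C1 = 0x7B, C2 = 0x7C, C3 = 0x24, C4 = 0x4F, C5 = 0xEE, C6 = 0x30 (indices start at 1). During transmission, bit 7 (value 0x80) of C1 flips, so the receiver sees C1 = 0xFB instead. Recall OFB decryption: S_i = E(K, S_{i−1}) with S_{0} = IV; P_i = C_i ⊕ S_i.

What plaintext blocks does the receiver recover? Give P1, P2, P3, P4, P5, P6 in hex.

P1 = 0x15, P2 = 0x4A, P3 = 0x09, P4 = 0x01, P5 = 0xCC, P6 = 0x9F

Only C1 changed, to 0xFB. In OFB, a change in C_i flips the same bit in P_i only; the keystream is unaffected. Decrypting the received ciphertext:
P1: S = E(K, 0x28) = 0xEE; 0xFB ⊕ 0xEE = 0x15.
P2: S = E(K, 0xEE) = 0x36; 0x7C ⊕ 0x36 = 0x4A.
P3: S = E(K, 0x36) = 0x2D; 0x24 ⊕ 0x2D = 0x09.
P4: S = E(K, 0x2D) = 0x4E; 0x4F ⊕ 0x4E = 0x01.
P5: S = E(K, 0x4E) = 0x22; 0xEE ⊕ 0x22 = 0xCC.
P6: S = E(K, 0x22) = 0xAF; 0x30 ⊕ 0xAF = 0x9F.
Blocks that differ from the original plaintext: P1.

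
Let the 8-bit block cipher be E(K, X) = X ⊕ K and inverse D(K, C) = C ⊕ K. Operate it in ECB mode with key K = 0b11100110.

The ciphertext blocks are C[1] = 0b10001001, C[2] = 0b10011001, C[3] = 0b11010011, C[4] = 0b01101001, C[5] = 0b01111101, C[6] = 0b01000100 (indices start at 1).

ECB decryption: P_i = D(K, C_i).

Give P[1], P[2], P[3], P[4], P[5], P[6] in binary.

P[1]: D(K, 0b10001001) = 0b01101111.
P[2]: D(K, 0b10011001) = 0b01111111.
P[3]: D(K, 0b11010011) = 0b00110101.
P[4]: D(K, 0b01101001) = 0b10001111.
P[5]: D(K, 0b01111101) = 0b10011011.
P[6]: D(K, 0b01000100) = 0b10100010.

P[1] = 0b01101111, P[2] = 0b01111111, P[3] = 0b00110101, P[4] = 0b10001111, P[5] = 0b10011011, P[6] = 0b10100010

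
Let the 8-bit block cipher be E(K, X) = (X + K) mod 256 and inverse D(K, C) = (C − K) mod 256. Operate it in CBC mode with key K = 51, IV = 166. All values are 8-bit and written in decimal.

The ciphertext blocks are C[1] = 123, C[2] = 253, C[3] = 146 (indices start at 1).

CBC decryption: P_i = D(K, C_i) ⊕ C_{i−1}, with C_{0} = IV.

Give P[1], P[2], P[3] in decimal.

P[1] = 238, P[2] = 177, P[3] = 162

P[1]: D(K, 123) = 72; 72 ⊕ 166 = 238.
P[2]: D(K, 253) = 202; 202 ⊕ 123 = 177.
P[3]: D(K, 146) = 95; 95 ⊕ 253 = 162.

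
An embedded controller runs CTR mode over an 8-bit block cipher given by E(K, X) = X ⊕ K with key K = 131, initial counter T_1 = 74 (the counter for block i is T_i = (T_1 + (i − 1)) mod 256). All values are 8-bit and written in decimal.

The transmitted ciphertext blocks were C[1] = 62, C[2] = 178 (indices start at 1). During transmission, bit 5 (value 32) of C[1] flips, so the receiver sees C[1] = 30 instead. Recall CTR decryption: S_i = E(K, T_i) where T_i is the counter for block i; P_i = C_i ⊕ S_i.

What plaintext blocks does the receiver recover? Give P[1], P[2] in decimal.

Only C[1] changed, to 30. In CTR, a change in C_i flips the same bit in P_i only; the keystream is unaffected. Decrypting the received ciphertext:
P[1]: T = 74, S = E(K, T) = 201; 30 ⊕ 201 = 215.
P[2]: T = 75, S = E(K, T) = 200; 178 ⊕ 200 = 122.
Blocks that differ from the original plaintext: P[1].

P[1] = 215, P[2] = 122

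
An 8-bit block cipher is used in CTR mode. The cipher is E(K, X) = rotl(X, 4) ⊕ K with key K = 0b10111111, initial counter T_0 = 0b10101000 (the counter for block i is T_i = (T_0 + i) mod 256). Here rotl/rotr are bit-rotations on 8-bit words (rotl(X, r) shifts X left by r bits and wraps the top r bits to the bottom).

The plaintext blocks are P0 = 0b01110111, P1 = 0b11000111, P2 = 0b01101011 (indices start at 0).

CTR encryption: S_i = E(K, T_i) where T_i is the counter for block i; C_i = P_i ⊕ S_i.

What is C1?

C1 = 0b11100010

C0: T = 0b10101000, S = E(K, T) = 0b00110101; 0b01110111 ⊕ 0b00110101 = 0b01000010.
C1: T = 0b10101001, S = E(K, T) = 0b00100101; 0b11000111 ⊕ 0b00100101 = 0b11100010.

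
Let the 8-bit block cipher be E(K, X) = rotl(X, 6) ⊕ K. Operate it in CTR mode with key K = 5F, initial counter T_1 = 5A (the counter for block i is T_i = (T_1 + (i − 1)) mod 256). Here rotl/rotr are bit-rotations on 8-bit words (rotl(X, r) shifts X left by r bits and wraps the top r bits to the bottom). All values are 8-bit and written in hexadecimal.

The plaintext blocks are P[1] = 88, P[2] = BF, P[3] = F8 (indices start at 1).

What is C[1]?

C[1] = 41

CTR encryption: S_i = E(K, T_i) where T_i is the counter for block i; C_i = P_i ⊕ S_i.
C[1]: T = 5A, S = E(K, T) = C9; 88 ⊕ C9 = 41.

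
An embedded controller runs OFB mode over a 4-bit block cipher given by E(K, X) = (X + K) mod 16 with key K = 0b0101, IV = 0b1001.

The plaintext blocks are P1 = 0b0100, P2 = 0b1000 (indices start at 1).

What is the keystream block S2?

0b0011

OFB encryption: S_i = E(K, S_{i−1}) with S_{0} = IV; C_i = P_i ⊕ S_i.
C1: S = E(K, 0b1001) = 0b1110; 0b0100 ⊕ 0b1110 = 0b1010.
C2: S = E(K, 0b1110) = 0b0011; 0b1000 ⊕ 0b0011 = 0b1011.
So S2 = 0b0011.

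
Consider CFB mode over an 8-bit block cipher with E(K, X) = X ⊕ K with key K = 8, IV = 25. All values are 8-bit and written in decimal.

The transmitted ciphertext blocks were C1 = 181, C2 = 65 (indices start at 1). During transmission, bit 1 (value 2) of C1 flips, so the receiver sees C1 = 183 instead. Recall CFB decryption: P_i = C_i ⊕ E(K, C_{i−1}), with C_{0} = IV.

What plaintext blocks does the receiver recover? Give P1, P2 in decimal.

P1 = 166, P2 = 254

Only C1 changed, to 183. In CFB, a change in C_i flips the same bit in P_i and garbles P_{i+1}. Decrypting the received ciphertext:
P1: E(K, 25) = 17; 183 ⊕ 17 = 166.
P2: E(K, 183) = 191; 65 ⊕ 191 = 254.
Blocks that differ from the original plaintext: P1, P2.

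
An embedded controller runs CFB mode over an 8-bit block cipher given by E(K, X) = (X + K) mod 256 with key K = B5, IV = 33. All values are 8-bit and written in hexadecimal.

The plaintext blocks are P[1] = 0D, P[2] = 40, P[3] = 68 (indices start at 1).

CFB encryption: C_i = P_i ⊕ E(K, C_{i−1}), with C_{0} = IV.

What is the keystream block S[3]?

C[1]: E(K, 33) = E8; 0D ⊕ E8 = E5.
C[2]: E(K, E5) = 9A; 40 ⊕ 9A = DA.
C[3]: E(K, DA) = 8F; 68 ⊕ 8F = E7.
So S[3] = 8F.

8F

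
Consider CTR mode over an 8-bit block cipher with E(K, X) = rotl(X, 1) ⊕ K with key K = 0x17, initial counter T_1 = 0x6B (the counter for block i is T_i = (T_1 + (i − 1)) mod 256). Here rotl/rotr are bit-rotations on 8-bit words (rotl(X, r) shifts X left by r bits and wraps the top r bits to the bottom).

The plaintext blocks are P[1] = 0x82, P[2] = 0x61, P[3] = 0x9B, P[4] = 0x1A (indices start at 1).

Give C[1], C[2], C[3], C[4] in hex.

C[1] = 0x43, C[2] = 0xAE, C[3] = 0x56, C[4] = 0xD1

CTR encryption: S_i = E(K, T_i) where T_i is the counter for block i; C_i = P_i ⊕ S_i.
C[1]: T = 0x6B, S = E(K, T) = 0xC1; 0x82 ⊕ 0xC1 = 0x43.
C[2]: T = 0x6C, S = E(K, T) = 0xCF; 0x61 ⊕ 0xCF = 0xAE.
C[3]: T = 0x6D, S = E(K, T) = 0xCD; 0x9B ⊕ 0xCD = 0x56.
C[4]: T = 0x6E, S = E(K, T) = 0xCB; 0x1A ⊕ 0xCB = 0xD1.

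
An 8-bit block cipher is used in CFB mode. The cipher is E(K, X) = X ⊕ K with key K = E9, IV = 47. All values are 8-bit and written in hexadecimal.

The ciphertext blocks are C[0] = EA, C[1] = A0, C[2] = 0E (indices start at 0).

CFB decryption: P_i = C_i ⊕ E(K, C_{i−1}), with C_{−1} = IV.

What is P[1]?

P[1]: E(K, EA) = 03; A0 ⊕ 03 = A3.

P[1] = A3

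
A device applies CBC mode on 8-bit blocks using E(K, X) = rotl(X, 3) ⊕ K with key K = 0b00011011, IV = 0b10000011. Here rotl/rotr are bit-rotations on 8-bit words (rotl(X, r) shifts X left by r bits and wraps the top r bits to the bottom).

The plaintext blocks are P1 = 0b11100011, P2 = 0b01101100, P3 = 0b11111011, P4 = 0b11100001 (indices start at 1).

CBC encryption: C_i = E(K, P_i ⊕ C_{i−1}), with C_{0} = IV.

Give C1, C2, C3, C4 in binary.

C1: P1 ⊕ 0b10000011 = 0b01100000; E(K, 0b01100000) = 0b00011000.
C2: P2 ⊕ 0b00011000 = 0b01110100; E(K, 0b01110100) = 0b10111000.
C3: P3 ⊕ 0b10111000 = 0b01000011; E(K, 0b01000011) = 0b00000001.
C4: P4 ⊕ 0b00000001 = 0b11100000; E(K, 0b11100000) = 0b00011100.

C1 = 0b00011000, C2 = 0b10111000, C3 = 0b00000001, C4 = 0b00011100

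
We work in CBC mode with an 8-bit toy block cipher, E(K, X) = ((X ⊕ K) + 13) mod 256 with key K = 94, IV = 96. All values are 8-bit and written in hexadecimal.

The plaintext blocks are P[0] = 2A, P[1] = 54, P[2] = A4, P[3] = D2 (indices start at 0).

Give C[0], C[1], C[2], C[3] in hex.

CBC encryption: C_i = E(K, P_i ⊕ C_{i−1}), with C_{−1} = IV.
C[0]: P[0] ⊕ 96 = BC; E(K, BC) = 3B.
C[1]: P[1] ⊕ 3B = 6F; E(K, 6F) = 0E.
C[2]: P[2] ⊕ 0E = AA; E(K, AA) = 51.
C[3]: P[3] ⊕ 51 = 83; E(K, 83) = 2A.

C[0] = 3B, C[1] = 0E, C[2] = 51, C[3] = 2A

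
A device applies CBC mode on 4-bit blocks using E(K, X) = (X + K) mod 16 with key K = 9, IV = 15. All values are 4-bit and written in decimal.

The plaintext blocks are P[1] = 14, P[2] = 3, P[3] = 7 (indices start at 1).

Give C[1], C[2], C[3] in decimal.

CBC encryption: C_i = E(K, P_i ⊕ C_{i−1}), with C_{0} = IV.
C[1]: P[1] ⊕ 15 = 1; E(K, 1) = 10.
C[2]: P[2] ⊕ 10 = 9; E(K, 9) = 2.
C[3]: P[3] ⊕ 2 = 5; E(K, 5) = 14.

C[1] = 10, C[2] = 2, C[3] = 14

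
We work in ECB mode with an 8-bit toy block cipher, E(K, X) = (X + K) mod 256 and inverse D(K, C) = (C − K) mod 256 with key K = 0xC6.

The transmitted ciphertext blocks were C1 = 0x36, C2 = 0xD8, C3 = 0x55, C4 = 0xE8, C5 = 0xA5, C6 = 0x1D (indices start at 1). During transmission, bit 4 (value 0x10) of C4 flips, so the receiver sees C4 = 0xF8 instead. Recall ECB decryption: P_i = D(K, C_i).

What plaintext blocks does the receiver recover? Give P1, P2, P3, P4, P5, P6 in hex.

Only C4 changed, to 0xF8. In ECB, a change in C_i affects only P_i. Decrypting the received ciphertext:
P1: D(K, 0x36) = 0x70.
P2: D(K, 0xD8) = 0x12.
P3: D(K, 0x55) = 0x8F.
P4: D(K, 0xF8) = 0x32.
P5: D(K, 0xA5) = 0xDF.
P6: D(K, 0x1D) = 0x57.
Blocks that differ from the original plaintext: P4.

P1 = 0x70, P2 = 0x12, P3 = 0x8F, P4 = 0x32, P5 = 0xDF, P6 = 0x57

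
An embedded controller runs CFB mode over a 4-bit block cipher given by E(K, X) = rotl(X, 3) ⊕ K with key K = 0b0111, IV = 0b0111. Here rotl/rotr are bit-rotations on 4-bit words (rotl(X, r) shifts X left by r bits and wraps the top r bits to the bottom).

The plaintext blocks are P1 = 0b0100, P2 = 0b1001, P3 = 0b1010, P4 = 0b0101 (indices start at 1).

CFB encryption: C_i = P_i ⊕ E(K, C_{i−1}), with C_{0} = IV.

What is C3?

C3 = 0b1000

C1: E(K, 0b0111) = 0b1100; 0b0100 ⊕ 0b1100 = 0b1000.
C2: E(K, 0b1000) = 0b0011; 0b1001 ⊕ 0b0011 = 0b1010.
C3: E(K, 0b1010) = 0b0010; 0b1010 ⊕ 0b0010 = 0b1000.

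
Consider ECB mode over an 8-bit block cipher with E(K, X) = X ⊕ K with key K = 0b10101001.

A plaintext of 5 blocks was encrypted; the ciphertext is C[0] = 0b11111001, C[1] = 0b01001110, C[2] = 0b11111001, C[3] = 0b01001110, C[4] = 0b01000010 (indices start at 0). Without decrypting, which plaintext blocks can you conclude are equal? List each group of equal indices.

P[0] = P[2]; P[1] = P[3]

ECB encrypts each block independently with the same key, so equal ciphertext blocks imply equal plaintext blocks.
C[0] = C[2] = 0b11111001, so P[0] = P[2].
C[1] = C[3] = 0b01001110, so P[1] = P[3].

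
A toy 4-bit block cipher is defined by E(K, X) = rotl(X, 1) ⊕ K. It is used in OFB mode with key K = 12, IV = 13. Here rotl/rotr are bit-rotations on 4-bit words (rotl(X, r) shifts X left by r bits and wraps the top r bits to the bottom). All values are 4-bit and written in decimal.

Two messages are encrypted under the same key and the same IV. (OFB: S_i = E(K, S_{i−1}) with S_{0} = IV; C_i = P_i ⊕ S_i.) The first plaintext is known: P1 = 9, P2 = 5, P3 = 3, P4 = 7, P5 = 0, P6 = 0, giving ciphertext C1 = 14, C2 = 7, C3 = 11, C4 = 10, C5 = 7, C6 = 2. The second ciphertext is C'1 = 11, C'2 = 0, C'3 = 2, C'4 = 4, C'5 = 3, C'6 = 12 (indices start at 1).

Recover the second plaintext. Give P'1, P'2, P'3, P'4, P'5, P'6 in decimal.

In OFB with a reused IV, both messages share the same keystream S_i, so C_i ⊕ C'_i = P_i ⊕ P'_i and thus P'_i = P_i ⊕ C_i ⊕ C'_i.
P'1: 9 ⊕ 14 ⊕ 11 = 12.
P'2: 5 ⊕ 7 ⊕ 0 = 2.
P'3: 3 ⊕ 11 ⊕ 2 = 10.
P'4: 7 ⊕ 10 ⊕ 4 = 9.
P'5: 0 ⊕ 7 ⊕ 3 = 4.
P'6: 0 ⊕ 2 ⊕ 12 = 14.

P'1 = 12, P'2 = 2, P'3 = 10, P'4 = 9, P'5 = 4, P'6 = 14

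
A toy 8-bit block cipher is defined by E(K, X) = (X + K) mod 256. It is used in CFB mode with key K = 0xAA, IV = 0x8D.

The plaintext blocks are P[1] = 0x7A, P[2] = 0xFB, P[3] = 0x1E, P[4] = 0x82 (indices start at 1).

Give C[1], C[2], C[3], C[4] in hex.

C[1] = 0x4D, C[2] = 0x0C, C[3] = 0xA8, C[4] = 0xD0

CFB encryption: C_i = P_i ⊕ E(K, C_{i−1}), with C_{0} = IV.
C[1]: E(K, 0x8D) = 0x37; 0x7A ⊕ 0x37 = 0x4D.
C[2]: E(K, 0x4D) = 0xF7; 0xFB ⊕ 0xF7 = 0x0C.
C[3]: E(K, 0x0C) = 0xB6; 0x1E ⊕ 0xB6 = 0xA8.
C[4]: E(K, 0xA8) = 0x52; 0x82 ⊕ 0x52 = 0xD0.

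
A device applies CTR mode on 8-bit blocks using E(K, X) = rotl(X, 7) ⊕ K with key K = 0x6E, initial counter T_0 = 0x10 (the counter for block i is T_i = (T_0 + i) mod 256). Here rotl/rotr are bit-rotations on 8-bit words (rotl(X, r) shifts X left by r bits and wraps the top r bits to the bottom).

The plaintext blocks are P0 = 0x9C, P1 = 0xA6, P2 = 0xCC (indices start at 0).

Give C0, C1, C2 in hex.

C0 = 0xFA, C1 = 0x40, C2 = 0xAB

CTR encryption: S_i = E(K, T_i) where T_i is the counter for block i; C_i = P_i ⊕ S_i.
C0: T = 0x10, S = E(K, T) = 0x66; 0x9C ⊕ 0x66 = 0xFA.
C1: T = 0x11, S = E(K, T) = 0xE6; 0xA6 ⊕ 0xE6 = 0x40.
C2: T = 0x12, S = E(K, T) = 0x67; 0xCC ⊕ 0x67 = 0xAB.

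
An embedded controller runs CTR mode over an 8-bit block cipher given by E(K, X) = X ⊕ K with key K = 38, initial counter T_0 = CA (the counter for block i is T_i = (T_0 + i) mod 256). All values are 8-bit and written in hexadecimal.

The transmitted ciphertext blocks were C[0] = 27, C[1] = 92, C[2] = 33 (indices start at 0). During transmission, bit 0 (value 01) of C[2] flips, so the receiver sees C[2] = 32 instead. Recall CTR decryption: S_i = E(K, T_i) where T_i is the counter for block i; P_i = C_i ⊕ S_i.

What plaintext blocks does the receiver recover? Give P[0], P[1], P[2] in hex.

P[0] = D5, P[1] = 61, P[2] = C6

Only C[2] changed, to 32. In CTR, a change in C_i flips the same bit in P_i only; the keystream is unaffected. Decrypting the received ciphertext:
P[0]: T = CA, S = E(K, T) = F2; 27 ⊕ F2 = D5.
P[1]: T = CB, S = E(K, T) = F3; 92 ⊕ F3 = 61.
P[2]: T = CC, S = E(K, T) = F4; 32 ⊕ F4 = C6.
Blocks that differ from the original plaintext: P[2].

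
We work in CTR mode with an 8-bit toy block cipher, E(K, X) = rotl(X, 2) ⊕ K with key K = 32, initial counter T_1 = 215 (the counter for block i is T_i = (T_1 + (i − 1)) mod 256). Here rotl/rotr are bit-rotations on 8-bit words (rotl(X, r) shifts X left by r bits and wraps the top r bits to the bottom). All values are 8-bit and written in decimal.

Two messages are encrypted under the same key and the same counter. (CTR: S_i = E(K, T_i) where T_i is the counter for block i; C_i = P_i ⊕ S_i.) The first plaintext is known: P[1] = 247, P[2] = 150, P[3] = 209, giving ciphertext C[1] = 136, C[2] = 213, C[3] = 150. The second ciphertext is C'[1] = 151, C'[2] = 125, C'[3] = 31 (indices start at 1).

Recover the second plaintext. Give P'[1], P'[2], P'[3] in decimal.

In CTR with a reused counter, both messages share the same keystream S_i, so C_i ⊕ C'_i = P_i ⊕ P'_i and thus P'_i = P_i ⊕ C_i ⊕ C'_i.
P'[1]: 247 ⊕ 136 ⊕ 151 = 232.
P'[2]: 150 ⊕ 213 ⊕ 125 = 62.
P'[3]: 209 ⊕ 150 ⊕ 31 = 88.

P'[1] = 232, P'[2] = 62, P'[3] = 88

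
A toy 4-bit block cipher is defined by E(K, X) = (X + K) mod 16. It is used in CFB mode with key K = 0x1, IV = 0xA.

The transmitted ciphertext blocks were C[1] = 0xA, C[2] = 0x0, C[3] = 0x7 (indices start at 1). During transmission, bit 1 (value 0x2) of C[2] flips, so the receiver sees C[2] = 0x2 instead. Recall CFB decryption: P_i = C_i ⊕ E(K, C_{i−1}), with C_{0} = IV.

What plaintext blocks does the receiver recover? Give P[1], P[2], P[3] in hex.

P[1] = 0x1, P[2] = 0x9, P[3] = 0x4

Only C[2] changed, to 0x2. In CFB, a change in C_i flips the same bit in P_i and garbles P_{i+1}. Decrypting the received ciphertext:
P[1]: E(K, 0xA) = 0xB; 0xA ⊕ 0xB = 0x1.
P[2]: E(K, 0xA) = 0xB; 0x2 ⊕ 0xB = 0x9.
P[3]: E(K, 0x2) = 0x3; 0x7 ⊕ 0x3 = 0x4.
Blocks that differ from the original plaintext: P[2], P[3].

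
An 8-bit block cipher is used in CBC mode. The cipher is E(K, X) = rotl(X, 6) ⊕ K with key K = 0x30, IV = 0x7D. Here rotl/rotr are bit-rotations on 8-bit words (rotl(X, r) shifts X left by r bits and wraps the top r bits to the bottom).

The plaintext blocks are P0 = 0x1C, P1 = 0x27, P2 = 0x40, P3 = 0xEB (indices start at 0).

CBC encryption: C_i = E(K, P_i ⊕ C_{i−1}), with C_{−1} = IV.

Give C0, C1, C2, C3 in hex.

C0: P0 ⊕ 0x7D = 0x61; E(K, 0x61) = 0x68.
C1: P1 ⊕ 0x68 = 0x4F; E(K, 0x4F) = 0xE3.
C2: P2 ⊕ 0xE3 = 0xA3; E(K, 0xA3) = 0xD8.
C3: P3 ⊕ 0xD8 = 0x33; E(K, 0x33) = 0xFC.

C0 = 0x68, C1 = 0xE3, C2 = 0xD8, C3 = 0xFC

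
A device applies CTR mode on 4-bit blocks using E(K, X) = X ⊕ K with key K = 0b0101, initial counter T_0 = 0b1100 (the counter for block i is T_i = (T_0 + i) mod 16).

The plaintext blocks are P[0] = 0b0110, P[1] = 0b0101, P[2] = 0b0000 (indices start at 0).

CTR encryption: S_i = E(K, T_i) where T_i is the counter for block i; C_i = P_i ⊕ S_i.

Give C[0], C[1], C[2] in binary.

C[0]: T = 0b1100, S = E(K, T) = 0b1001; 0b0110 ⊕ 0b1001 = 0b1111.
C[1]: T = 0b1101, S = E(K, T) = 0b1000; 0b0101 ⊕ 0b1000 = 0b1101.
C[2]: T = 0b1110, S = E(K, T) = 0b1011; 0b0000 ⊕ 0b1011 = 0b1011.

C[0] = 0b1111, C[1] = 0b1101, C[2] = 0b1011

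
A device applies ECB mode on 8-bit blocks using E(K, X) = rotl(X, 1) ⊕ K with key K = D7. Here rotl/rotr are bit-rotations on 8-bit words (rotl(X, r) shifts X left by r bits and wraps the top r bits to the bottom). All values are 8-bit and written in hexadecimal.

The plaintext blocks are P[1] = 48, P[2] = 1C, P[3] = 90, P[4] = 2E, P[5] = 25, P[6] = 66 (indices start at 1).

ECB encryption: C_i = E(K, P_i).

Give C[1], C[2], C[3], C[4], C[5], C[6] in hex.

C[1]: E(K, 48) = 47.
C[2]: E(K, 1C) = EF.
C[3]: E(K, 90) = F6.
C[4]: E(K, 2E) = 8B.
C[5]: E(K, 25) = 9D.
C[6]: E(K, 66) = 1B.

C[1] = 47, C[2] = EF, C[3] = F6, C[4] = 8B, C[5] = 9D, C[6] = 1B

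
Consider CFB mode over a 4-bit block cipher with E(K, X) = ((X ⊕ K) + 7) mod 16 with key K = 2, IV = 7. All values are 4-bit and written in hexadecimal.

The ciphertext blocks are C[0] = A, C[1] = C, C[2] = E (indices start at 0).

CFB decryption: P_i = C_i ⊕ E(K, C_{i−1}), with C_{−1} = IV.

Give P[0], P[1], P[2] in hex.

P[0] = 6, P[1] = 3, P[2] = B

P[0]: E(K, 7) = C; A ⊕ C = 6.
P[1]: E(K, A) = F; C ⊕ F = 3.
P[2]: E(K, C) = 5; E ⊕ 5 = B.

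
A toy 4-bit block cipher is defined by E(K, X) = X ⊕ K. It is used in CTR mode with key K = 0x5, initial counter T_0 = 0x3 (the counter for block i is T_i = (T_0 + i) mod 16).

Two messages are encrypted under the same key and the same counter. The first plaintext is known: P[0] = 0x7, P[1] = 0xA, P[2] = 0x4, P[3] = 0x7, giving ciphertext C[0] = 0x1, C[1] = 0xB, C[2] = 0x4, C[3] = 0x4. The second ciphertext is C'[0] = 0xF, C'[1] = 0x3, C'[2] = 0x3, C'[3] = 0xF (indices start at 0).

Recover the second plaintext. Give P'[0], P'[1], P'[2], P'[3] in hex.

P'[0] = 0x9, P'[1] = 0x2, P'[2] = 0x3, P'[3] = 0xC

In CTR with a reused counter, both messages share the same keystream S_i, so C_i ⊕ C'_i = P_i ⊕ P'_i and thus P'_i = P_i ⊕ C_i ⊕ C'_i.
P'[0]: 0x7 ⊕ 0x1 ⊕ 0xF = 0x9.
P'[1]: 0xA ⊕ 0xB ⊕ 0x3 = 0x2.
P'[2]: 0x4 ⊕ 0x4 ⊕ 0x3 = 0x3.
P'[3]: 0x7 ⊕ 0x4 ⊕ 0xF = 0xC.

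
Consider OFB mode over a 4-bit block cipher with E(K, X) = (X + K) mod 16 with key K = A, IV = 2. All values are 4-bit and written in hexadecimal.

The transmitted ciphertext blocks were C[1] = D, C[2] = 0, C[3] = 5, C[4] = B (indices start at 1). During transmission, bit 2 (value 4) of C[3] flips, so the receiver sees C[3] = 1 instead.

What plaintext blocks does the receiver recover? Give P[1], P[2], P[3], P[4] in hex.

OFB decryption: S_i = E(K, S_{i−1}) with S_{0} = IV; P_i = C_i ⊕ S_i.
Only C[3] changed, to 1. In OFB, a change in C_i flips the same bit in P_i only; the keystream is unaffected. Decrypting the received ciphertext:
P[1]: S = E(K, 2) = C; D ⊕ C = 1.
P[2]: S = E(K, C) = 6; 0 ⊕ 6 = 6.
P[3]: S = E(K, 6) = 0; 1 ⊕ 0 = 1.
P[4]: S = E(K, 0) = A; B ⊕ A = 1.
Blocks that differ from the original plaintext: P[3].

P[1] = 1, P[2] = 6, P[3] = 1, P[4] = 1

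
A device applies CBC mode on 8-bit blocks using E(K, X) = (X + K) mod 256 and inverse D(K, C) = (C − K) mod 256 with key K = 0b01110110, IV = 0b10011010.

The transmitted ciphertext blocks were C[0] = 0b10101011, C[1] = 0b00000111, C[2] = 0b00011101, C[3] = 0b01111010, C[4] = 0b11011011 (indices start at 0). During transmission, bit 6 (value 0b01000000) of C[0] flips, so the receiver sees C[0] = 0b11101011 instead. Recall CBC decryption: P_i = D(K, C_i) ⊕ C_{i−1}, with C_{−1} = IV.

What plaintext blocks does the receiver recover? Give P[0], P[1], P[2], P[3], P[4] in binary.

P[0] = 0b11101111, P[1] = 0b01111010, P[2] = 0b10100000, P[3] = 0b00011001, P[4] = 0b00011111

Only C[0] changed, to 0b11101011. In CBC, a change in C_i garbles P_i and flips the same bit in P_{i+1}. Decrypting the received ciphertext:
P[0]: D(K, 0b11101011) = 0b01110101; 0b01110101 ⊕ 0b10011010 = 0b11101111.
P[1]: D(K, 0b00000111) = 0b10010001; 0b10010001 ⊕ 0b11101011 = 0b01111010.
P[2]: D(K, 0b00011101) = 0b10100111; 0b10100111 ⊕ 0b00000111 = 0b10100000.
P[3]: D(K, 0b01111010) = 0b00000100; 0b00000100 ⊕ 0b00011101 = 0b00011001.
P[4]: D(K, 0b11011011) = 0b01100101; 0b01100101 ⊕ 0b01111010 = 0b00011111.
Blocks that differ from the original plaintext: P[0], P[1].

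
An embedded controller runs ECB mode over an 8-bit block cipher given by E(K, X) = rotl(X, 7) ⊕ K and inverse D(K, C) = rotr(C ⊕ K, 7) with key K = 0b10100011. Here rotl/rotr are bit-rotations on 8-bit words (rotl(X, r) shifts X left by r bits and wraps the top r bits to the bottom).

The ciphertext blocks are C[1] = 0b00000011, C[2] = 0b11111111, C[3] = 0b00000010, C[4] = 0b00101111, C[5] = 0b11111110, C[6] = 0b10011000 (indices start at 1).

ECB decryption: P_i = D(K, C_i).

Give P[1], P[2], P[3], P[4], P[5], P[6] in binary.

P[1]: D(K, 0b00000011) = 0b01000001.
P[2]: D(K, 0b11111111) = 0b10111000.
P[3]: D(K, 0b00000010) = 0b01000011.
P[4]: D(K, 0b00101111) = 0b00011001.
P[5]: D(K, 0b11111110) = 0b10111010.
P[6]: D(K, 0b10011000) = 0b01110110.

P[1] = 0b01000001, P[2] = 0b10111000, P[3] = 0b01000011, P[4] = 0b00011001, P[5] = 0b10111010, P[6] = 0b01110110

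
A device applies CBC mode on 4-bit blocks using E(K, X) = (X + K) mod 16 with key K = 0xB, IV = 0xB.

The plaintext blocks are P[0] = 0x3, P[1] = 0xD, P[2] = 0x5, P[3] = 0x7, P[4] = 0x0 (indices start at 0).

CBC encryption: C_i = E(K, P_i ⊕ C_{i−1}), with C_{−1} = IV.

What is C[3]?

C[0]: P[0] ⊕ 0xB = 0x8; E(K, 0x8) = 0x3.
C[1]: P[1] ⊕ 0x3 = 0xE; E(K, 0xE) = 0x9.
C[2]: P[2] ⊕ 0x9 = 0xC; E(K, 0xC) = 0x7.
C[3]: P[3] ⊕ 0x7 = 0x0; E(K, 0x0) = 0xB.

C[3] = 0xB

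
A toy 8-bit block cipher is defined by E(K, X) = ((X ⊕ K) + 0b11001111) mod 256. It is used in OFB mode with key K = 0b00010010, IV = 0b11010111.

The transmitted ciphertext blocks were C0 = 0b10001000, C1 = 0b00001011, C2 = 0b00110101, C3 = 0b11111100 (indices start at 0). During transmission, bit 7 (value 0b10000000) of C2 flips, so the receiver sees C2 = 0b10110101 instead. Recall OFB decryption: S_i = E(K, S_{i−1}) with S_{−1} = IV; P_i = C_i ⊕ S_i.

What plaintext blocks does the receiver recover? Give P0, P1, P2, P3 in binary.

Only C2 changed, to 0b10110101. In OFB, a change in C_i flips the same bit in P_i only; the keystream is unaffected. Decrypting the received ciphertext:
P0: S = E(K, 0b11010111) = 0b10010100; 0b10001000 ⊕ 0b10010100 = 0b00011100.
P1: S = E(K, 0b10010100) = 0b01010101; 0b00001011 ⊕ 0b01010101 = 0b01011110.
P2: S = E(K, 0b01010101) = 0b00010110; 0b10110101 ⊕ 0b00010110 = 0b10100011.
P3: S = E(K, 0b00010110) = 0b11010011; 0b11111100 ⊕ 0b11010011 = 0b00101111.
Blocks that differ from the original plaintext: P2.

P0 = 0b00011100, P1 = 0b01011110, P2 = 0b10100011, P3 = 0b00101111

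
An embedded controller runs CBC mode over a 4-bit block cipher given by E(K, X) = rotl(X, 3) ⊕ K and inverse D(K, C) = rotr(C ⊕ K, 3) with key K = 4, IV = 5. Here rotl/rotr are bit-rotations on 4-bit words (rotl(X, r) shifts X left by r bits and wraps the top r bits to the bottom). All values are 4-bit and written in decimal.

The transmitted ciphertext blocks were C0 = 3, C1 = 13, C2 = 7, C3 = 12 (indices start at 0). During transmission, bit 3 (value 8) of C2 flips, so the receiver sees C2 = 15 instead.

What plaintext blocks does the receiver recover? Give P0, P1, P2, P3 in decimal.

CBC decryption: P_i = D(K, C_i) ⊕ C_{i−1}, with C_{−1} = IV.
Only C2 changed, to 15. In CBC, a change in C_i garbles P_i and flips the same bit in P_{i+1}. Decrypting the received ciphertext:
P0: D(K, 3) = 14; 14 ⊕ 5 = 11.
P1: D(K, 13) = 3; 3 ⊕ 3 = 0.
P2: D(K, 15) = 7; 7 ⊕ 13 = 10.
P3: D(K, 12) = 1; 1 ⊕ 15 = 14.
Blocks that differ from the original plaintext: P2, P3.

P0 = 11, P1 = 0, P2 = 10, P3 = 14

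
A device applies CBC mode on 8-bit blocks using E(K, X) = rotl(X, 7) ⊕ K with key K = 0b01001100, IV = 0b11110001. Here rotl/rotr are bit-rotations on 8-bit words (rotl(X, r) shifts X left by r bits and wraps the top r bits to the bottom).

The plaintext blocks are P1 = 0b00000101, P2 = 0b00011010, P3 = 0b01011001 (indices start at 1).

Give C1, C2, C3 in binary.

CBC encryption: C_i = E(K, P_i ⊕ C_{i−1}), with C_{0} = IV.
C1: P1 ⊕ 0b11110001 = 0b11110100; E(K, 0b11110100) = 0b00110110.
C2: P2 ⊕ 0b00110110 = 0b00101100; E(K, 0b00101100) = 0b01011010.
C3: P3 ⊕ 0b01011010 = 0b00000011; E(K, 0b00000011) = 0b11001101.

C1 = 0b00110110, C2 = 0b01011010, C3 = 0b11001101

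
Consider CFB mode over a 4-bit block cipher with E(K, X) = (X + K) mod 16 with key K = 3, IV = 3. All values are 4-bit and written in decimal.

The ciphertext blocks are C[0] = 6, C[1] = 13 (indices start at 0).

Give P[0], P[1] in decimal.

CFB decryption: P_i = C_i ⊕ E(K, C_{i−1}), with C_{−1} = IV.
P[0]: E(K, 3) = 6; 6 ⊕ 6 = 0.
P[1]: E(K, 6) = 9; 13 ⊕ 9 = 4.

P[0] = 0, P[1] = 4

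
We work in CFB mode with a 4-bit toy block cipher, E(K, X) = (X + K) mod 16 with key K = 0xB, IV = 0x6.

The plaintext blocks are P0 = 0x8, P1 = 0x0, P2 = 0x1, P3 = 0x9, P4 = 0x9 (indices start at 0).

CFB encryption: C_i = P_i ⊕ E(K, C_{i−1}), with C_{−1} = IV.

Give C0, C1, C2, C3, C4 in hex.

C0: E(K, 0x6) = 0x1; 0x8 ⊕ 0x1 = 0x9.
C1: E(K, 0x9) = 0x4; 0x0 ⊕ 0x4 = 0x4.
C2: E(K, 0x4) = 0xF; 0x1 ⊕ 0xF = 0xE.
C3: E(K, 0xE) = 0x9; 0x9 ⊕ 0x9 = 0x0.
C4: E(K, 0x0) = 0xB; 0x9 ⊕ 0xB = 0x2.

C0 = 0x9, C1 = 0x4, C2 = 0xE, C3 = 0x0, C4 = 0x2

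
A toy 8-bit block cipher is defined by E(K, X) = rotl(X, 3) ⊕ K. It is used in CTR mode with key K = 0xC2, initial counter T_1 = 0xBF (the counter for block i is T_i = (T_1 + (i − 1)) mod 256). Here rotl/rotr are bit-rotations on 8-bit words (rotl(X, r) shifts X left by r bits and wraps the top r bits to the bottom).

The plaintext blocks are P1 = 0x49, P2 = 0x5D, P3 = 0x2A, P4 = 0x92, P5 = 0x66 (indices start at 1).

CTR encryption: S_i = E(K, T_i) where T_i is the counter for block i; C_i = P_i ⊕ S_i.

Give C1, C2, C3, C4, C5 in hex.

C1 = 0x76, C2 = 0x99, C3 = 0xE6, C4 = 0x46, C5 = 0xBA

C1: T = 0xBF, S = E(K, T) = 0x3F; 0x49 ⊕ 0x3F = 0x76.
C2: T = 0xC0, S = E(K, T) = 0xC4; 0x5D ⊕ 0xC4 = 0x99.
C3: T = 0xC1, S = E(K, T) = 0xCC; 0x2A ⊕ 0xCC = 0xE6.
C4: T = 0xC2, S = E(K, T) = 0xD4; 0x92 ⊕ 0xD4 = 0x46.
C5: T = 0xC3, S = E(K, T) = 0xDC; 0x66 ⊕ 0xDC = 0xBA.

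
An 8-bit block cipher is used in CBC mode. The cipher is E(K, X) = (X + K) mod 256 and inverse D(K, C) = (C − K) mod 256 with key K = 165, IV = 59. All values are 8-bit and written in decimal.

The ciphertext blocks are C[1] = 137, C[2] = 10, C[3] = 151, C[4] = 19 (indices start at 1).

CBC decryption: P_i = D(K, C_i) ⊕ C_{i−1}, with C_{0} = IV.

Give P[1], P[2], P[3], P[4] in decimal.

P[1] = 223, P[2] = 236, P[3] = 248, P[4] = 249

P[1]: D(K, 137) = 228; 228 ⊕ 59 = 223.
P[2]: D(K, 10) = 101; 101 ⊕ 137 = 236.
P[3]: D(K, 151) = 242; 242 ⊕ 10 = 248.
P[4]: D(K, 19) = 110; 110 ⊕ 151 = 249.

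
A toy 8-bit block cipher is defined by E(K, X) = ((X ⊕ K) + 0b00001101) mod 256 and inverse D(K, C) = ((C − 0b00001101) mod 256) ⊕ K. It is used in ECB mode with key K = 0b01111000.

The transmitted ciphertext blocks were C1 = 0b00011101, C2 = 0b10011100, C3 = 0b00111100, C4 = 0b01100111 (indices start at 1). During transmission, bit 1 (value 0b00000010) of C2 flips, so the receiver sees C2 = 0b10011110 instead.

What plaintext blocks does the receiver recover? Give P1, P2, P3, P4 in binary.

ECB decryption: P_i = D(K, C_i).
Only C2 changed, to 0b10011110. In ECB, a change in C_i affects only P_i. Decrypting the received ciphertext:
P1: D(K, 0b00011101) = 0b01101000.
P2: D(K, 0b10011110) = 0b11101001.
P3: D(K, 0b00111100) = 0b01010111.
P4: D(K, 0b01100111) = 0b00100010.
Blocks that differ from the original plaintext: P2.

P1 = 0b01101000, P2 = 0b11101001, P3 = 0b01010111, P4 = 0b00100010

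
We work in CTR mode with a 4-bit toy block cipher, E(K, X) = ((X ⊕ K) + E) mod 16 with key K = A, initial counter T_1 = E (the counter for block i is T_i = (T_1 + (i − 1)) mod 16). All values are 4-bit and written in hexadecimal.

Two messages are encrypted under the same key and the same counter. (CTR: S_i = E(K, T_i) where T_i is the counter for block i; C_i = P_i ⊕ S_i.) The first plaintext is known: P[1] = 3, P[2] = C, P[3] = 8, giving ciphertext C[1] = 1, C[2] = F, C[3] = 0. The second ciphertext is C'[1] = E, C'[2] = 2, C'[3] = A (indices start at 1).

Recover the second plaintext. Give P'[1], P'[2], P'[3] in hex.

In CTR with a reused counter, both messages share the same keystream S_i, so C_i ⊕ C'_i = P_i ⊕ P'_i and thus P'_i = P_i ⊕ C_i ⊕ C'_i.
P'[1]: 3 ⊕ 1 ⊕ E = C.
P'[2]: C ⊕ F ⊕ 2 = 1.
P'[3]: 8 ⊕ 0 ⊕ A = 2.

P'[1] = C, P'[2] = 1, P'[3] = 2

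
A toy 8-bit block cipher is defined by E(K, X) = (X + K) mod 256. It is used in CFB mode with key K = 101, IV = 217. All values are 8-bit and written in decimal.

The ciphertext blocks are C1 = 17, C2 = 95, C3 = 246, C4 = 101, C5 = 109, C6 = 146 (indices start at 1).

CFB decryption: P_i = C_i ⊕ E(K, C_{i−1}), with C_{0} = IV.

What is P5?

P5: E(K, 101) = 202; 109 ⊕ 202 = 167.

P5 = 167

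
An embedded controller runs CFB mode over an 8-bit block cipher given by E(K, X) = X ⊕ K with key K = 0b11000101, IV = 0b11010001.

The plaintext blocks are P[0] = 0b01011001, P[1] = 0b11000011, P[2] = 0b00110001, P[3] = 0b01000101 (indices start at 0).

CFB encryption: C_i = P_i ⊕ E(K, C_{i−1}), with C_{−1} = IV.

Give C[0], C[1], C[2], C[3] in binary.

C[0] = 0b01001101, C[1] = 0b01001011, C[2] = 0b10111111, C[3] = 0b00111111

C[0]: E(K, 0b11010001) = 0b00010100; 0b01011001 ⊕ 0b00010100 = 0b01001101.
C[1]: E(K, 0b01001101) = 0b10001000; 0b11000011 ⊕ 0b10001000 = 0b01001011.
C[2]: E(K, 0b01001011) = 0b10001110; 0b00110001 ⊕ 0b10001110 = 0b10111111.
C[3]: E(K, 0b10111111) = 0b01111010; 0b01000101 ⊕ 0b01111010 = 0b00111111.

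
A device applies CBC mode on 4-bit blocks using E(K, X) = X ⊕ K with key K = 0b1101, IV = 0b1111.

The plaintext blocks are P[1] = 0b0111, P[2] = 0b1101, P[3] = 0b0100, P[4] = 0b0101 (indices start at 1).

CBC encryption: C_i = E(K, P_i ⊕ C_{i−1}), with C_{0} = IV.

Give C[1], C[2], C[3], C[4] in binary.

C[1]: P[1] ⊕ 0b1111 = 0b1000; E(K, 0b1000) = 0b0101.
C[2]: P[2] ⊕ 0b0101 = 0b1000; E(K, 0b1000) = 0b0101.
C[3]: P[3] ⊕ 0b0101 = 0b0001; E(K, 0b0001) = 0b1100.
C[4]: P[4] ⊕ 0b1100 = 0b1001; E(K, 0b1001) = 0b0100.

C[1] = 0b0101, C[2] = 0b0101, C[3] = 0b1100, C[4] = 0b0100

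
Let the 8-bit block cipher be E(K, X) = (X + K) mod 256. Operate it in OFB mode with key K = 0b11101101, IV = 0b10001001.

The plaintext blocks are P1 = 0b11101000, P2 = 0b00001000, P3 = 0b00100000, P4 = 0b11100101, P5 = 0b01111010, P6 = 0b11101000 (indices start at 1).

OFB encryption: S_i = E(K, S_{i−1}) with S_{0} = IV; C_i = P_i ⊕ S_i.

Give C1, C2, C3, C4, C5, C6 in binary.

C1 = 0b10011110, C2 = 0b01101011, C3 = 0b01110000, C4 = 0b11011000, C5 = 0b01010000, C6 = 0b11111111

C1: S = E(K, 0b10001001) = 0b01110110; 0b11101000 ⊕ 0b01110110 = 0b10011110.
C2: S = E(K, 0b01110110) = 0b01100011; 0b00001000 ⊕ 0b01100011 = 0b01101011.
C3: S = E(K, 0b01100011) = 0b01010000; 0b00100000 ⊕ 0b01010000 = 0b01110000.
C4: S = E(K, 0b01010000) = 0b00111101; 0b11100101 ⊕ 0b00111101 = 0b11011000.
C5: S = E(K, 0b00111101) = 0b00101010; 0b01111010 ⊕ 0b00101010 = 0b01010000.
C6: S = E(K, 0b00101010) = 0b00010111; 0b11101000 ⊕ 0b00010111 = 0b11111111.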